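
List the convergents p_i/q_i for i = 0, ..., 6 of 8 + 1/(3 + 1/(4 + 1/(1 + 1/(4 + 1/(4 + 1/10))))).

8/1, 25/3, 108/13, 133/16, 640/77, 2693/324, 27570/3317

Using the convergent recurrence p_i = a_i*p_{i-1} + p_{i-2}, q_i = a_i*q_{i-1} + q_{i-2} with p_{-2}=0, p_{-1}=1, q_{-2}=1, q_{-1}=0:
  i=0: a_0=8, p_0 = 8*1 + 0 = 8, q_0 = 8*0 + 1 = 1.
  i=1: a_1=3, p_1 = 3*8 + 1 = 25, q_1 = 3*1 + 0 = 3.
  i=2: a_2=4, p_2 = 4*25 + 8 = 108, q_2 = 4*3 + 1 = 13.
  i=3: a_3=1, p_3 = 1*108 + 25 = 133, q_3 = 1*13 + 3 = 16.
  i=4: a_4=4, p_4 = 4*133 + 108 = 640, q_4 = 4*16 + 13 = 77.
  i=5: a_5=4, p_5 = 4*640 + 133 = 2693, q_5 = 4*77 + 16 = 324.
  i=6: a_6=10, p_6 = 10*2693 + 640 = 27570, q_6 = 10*324 + 77 = 3317.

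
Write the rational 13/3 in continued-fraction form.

Run the Euclidean algorithm on 13 and 3; the successive quotients are the partial quotients a_0, a_1, ... (each step inverts the fractional part left over by the previous one):
  13 = 4*3 + 1, so a_0 = 4.
  3 = 3*1 + 0, so a_1 = 3.
The remainder reaches 0 after 2 divisions, so the expansion has 2 partial quotients, read off in order.

[4; 3]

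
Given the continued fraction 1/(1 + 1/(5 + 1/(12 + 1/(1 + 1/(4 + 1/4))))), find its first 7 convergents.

0/1, 1/1, 5/6, 61/73, 66/79, 325/389, 1366/1635

Using the convergent recurrence p_i = a_i*p_{i-1} + p_{i-2}, q_i = a_i*q_{i-1} + q_{i-2} with p_{-2}=0, p_{-1}=1, q_{-2}=1, q_{-1}=0:
  i=0: a_0=0, p_0 = 0*1 + 0 = 0, q_0 = 0*0 + 1 = 1.
  i=1: a_1=1, p_1 = 1*0 + 1 = 1, q_1 = 1*1 + 0 = 1.
  i=2: a_2=5, p_2 = 5*1 + 0 = 5, q_2 = 5*1 + 1 = 6.
  i=3: a_3=12, p_3 = 12*5 + 1 = 61, q_3 = 12*6 + 1 = 73.
  i=4: a_4=1, p_4 = 1*61 + 5 = 66, q_4 = 1*73 + 6 = 79.
  i=5: a_5=4, p_5 = 4*66 + 61 = 325, q_5 = 4*79 + 73 = 389.
  i=6: a_6=4, p_6 = 4*325 + 66 = 1366, q_6 = 4*389 + 79 = 1635.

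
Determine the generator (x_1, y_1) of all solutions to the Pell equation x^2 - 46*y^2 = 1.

(x, y) = (24335, 3588)

First expand sqrt(46) as a continued fraction. With x_i = (sqrt(46) + m_i)/d_i and (m_0, d_0) = (0, 1): a_0 = floor(sqrt(46)) = 6, since 6^2 = 36 <= 46 < 49 = 7^2.
Iterate m_{i+1} = d_i*a_i - m_i, d_{i+1} = (46 - m_{i+1}^2)/d_i, a_{i+1} = floor((a_0 + m_{i+1})/d_{i+1}):
  m_1 = 1*6 - 0 = 6, d_1 = (46 - 6^2)/1 = 10/1 = 10, a_1 = floor((6 + 6)/10) = 1.
  m_2 = 10*1 - 6 = 4, d_2 = (46 - 4^2)/10 = 30/10 = 3, a_2 = floor((6 + 4)/3) = 3.
  m_3 = 3*3 - 4 = 5, d_3 = (46 - 5^2)/3 = 21/3 = 7, a_3 = floor((6 + 5)/7) = 1.
  m_4 = 7*1 - 5 = 2, d_4 = (46 - 2^2)/7 = 42/7 = 6, a_4 = floor((6 + 2)/6) = 1.
  m_5 = 6*1 - 2 = 4, d_5 = (46 - 4^2)/6 = 30/6 = 5, a_5 = floor((6 + 4)/5) = 2.
  m_6 = 5*2 - 4 = 6, d_6 = (46 - 6^2)/5 = 10/5 = 2, a_6 = floor((6 + 6)/2) = 6.
  m_7 = 2*6 - 6 = 6, d_7 = (46 - 6^2)/2 = 10/2 = 5, a_7 = floor((6 + 6)/5) = 2.
  m_8 = 5*2 - 6 = 4, d_8 = (46 - 4^2)/5 = 30/5 = 6, a_8 = floor((6 + 4)/6) = 1.
  m_9 = 6*1 - 4 = 2, d_9 = (46 - 2^2)/6 = 42/6 = 7, a_9 = floor((6 + 2)/7) = 1.
  m_10 = 7*1 - 2 = 5, d_10 = (46 - 5^2)/7 = 21/7 = 3, a_10 = floor((6 + 5)/3) = 3.
  m_11 = 3*3 - 5 = 4, d_11 = (46 - 4^2)/3 = 30/3 = 10, a_11 = floor((6 + 4)/10) = 1.
  m_12 = 10*1 - 4 = 6, d_12 = (46 - 6^2)/10 = 10/10 = 1, a_12 = floor((6 + 6)/1) = 12.
  m_13 = 1*12 - 6 = 6, d_13 = (46 - 6^2)/1 = 10/1 = 10: (m_13, d_13) = (m_1, d_1) = (6, 10), so from here the quotients repeat a_1, ..., a_12; the period length is 12.
So sqrt(46) = [6; (1, 3, 1, 1, 2, 6, 2, 1, 1, 3, 1, 12)] with period length k = 12.
k is even, so the fundamental solution of x^2 - 46y^2 = 1 is (p_{k-1}, q_{k-1}) = (p_11, q_11); compute convergents through index 11.
Convergents (p_i = a_i*p_{i-1} + p_{i-2}, q_i = a_i*q_{i-1} + q_{i-2} with p_{-2}=0, p_{-1}=1, q_{-2}=1, q_{-1}=0):
  i=0: a_0=6, p_0 = 6*1 + 0 = 6, q_0 = 6*0 + 1 = 1.
  i=1: a_1=1, p_1 = 1*6 + 1 = 7, q_1 = 1*1 + 0 = 1.
  i=2: a_2=3, p_2 = 3*7 + 6 = 27, q_2 = 3*1 + 1 = 4.
  i=3: a_3=1, p_3 = 1*27 + 7 = 34, q_3 = 1*4 + 1 = 5.
  i=4: a_4=1, p_4 = 1*34 + 27 = 61, q_4 = 1*5 + 4 = 9.
  i=5: a_5=2, p_5 = 2*61 + 34 = 156, q_5 = 2*9 + 5 = 23.
  i=6: a_6=6, p_6 = 6*156 + 61 = 997, q_6 = 6*23 + 9 = 147.
  i=7: a_7=2, p_7 = 2*997 + 156 = 2150, q_7 = 2*147 + 23 = 317.
  i=8: a_8=1, p_8 = 1*2150 + 997 = 3147, q_8 = 1*317 + 147 = 464.
  i=9: a_9=1, p_9 = 1*3147 + 2150 = 5297, q_9 = 1*464 + 317 = 781.
  i=10: a_10=3, p_10 = 3*5297 + 3147 = 19038, q_10 = 3*781 + 464 = 2807.
  i=11: a_11=1, p_11 = 1*19038 + 5297 = 24335, q_11 = 1*2807 + 781 = 3588.
Check: 24335^2 - 46*3588^2 = 592192225 - 592192224 = 1, so (x, y) = (24335, 3588) solves the equation, and by the theorem it is the least positive solution.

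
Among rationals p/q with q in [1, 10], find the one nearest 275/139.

2/1

Expand x = 275/139 as a continued fraction with the Euclidean algorithm:
  275 = 1*139 + 136, so a_0 = 1.
  139 = 1*136 + 3, so a_1 = 1.
  136 = 45*3 + 1, so a_2 = 45.
  3 = 3*1 + 0, so a_3 = 3.
so x = [1; 1, 45, 3].
Convergents (p_i = a_i*p_{i-1} + p_{i-2}, q_i = a_i*q_{i-1} + q_{i-2} with p_{-2}=0, p_{-1}=1, q_{-2}=1, q_{-1}=0), until the denominator exceeds 10:
  i=0: a_0=1, p_0 = 1*1 + 0 = 1, q_0 = 1*0 + 1 = 1.
  i=1: a_1=1, p_1 = 1*1 + 1 = 2, q_1 = 1*1 + 0 = 1.
  i=2: a_2=45, p_2 = 45*2 + 1 = 91, q_2 = 45*1 + 1 = 46.
q_2 = 46 > 10, so the last convergent with denominator <= 10 is p_1/q_1 = 2/1.
The closest fraction with denominator <= 10 is either p_1/q_1 or the intermediate fraction (k*p_1 + p_0)/(k*q_1 + q_0) with the largest k >= 1 whose denominator stays <= 10; these approach x as k grows, and every other convergent or intermediate fraction in range is farther away.
Largest k: floor((10 - q_0)/q_1) = floor((10 - 1)/1) = 9.
That gives (9*2 + 1)/(9*1 + 1) = 19/10.
Compare the errors: |x - 2/1| = |275*1 - 2*139|/(139*1) = 3/139, and |x - 19/10| = |275*10 - 19*139|/(139*10) = 109/1390.
Cross-multiplying, 3*1390 = 4170 < 15151 = 109*139, so 3/139 is smaller: the convergent 2/1 is closer to x than 19/10.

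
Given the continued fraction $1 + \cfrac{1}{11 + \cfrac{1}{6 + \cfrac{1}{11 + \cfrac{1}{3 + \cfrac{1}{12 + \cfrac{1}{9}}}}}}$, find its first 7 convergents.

Using the convergent recurrence p_i = a_i*p_{i-1} + p_{i-2}, q_i = a_i*q_{i-1} + q_{i-2} with p_{-2}=0, p_{-1}=1, q_{-2}=1, q_{-1}=0:
  i=0: a_0=1, p_0 = 1*1 + 0 = 1, q_0 = 1*0 + 1 = 1.
  i=1: a_1=11, p_1 = 11*1 + 1 = 12, q_1 = 11*1 + 0 = 11.
  i=2: a_2=6, p_2 = 6*12 + 1 = 73, q_2 = 6*11 + 1 = 67.
  i=3: a_3=11, p_3 = 11*73 + 12 = 815, q_3 = 11*67 + 11 = 748.
  i=4: a_4=3, p_4 = 3*815 + 73 = 2518, q_4 = 3*748 + 67 = 2311.
  i=5: a_5=12, p_5 = 12*2518 + 815 = 31031, q_5 = 12*2311 + 748 = 28480.
  i=6: a_6=9, p_6 = 9*31031 + 2518 = 281797, q_6 = 9*28480 + 2311 = 258631.

1/1, 12/11, 73/67, 815/748, 2518/2311, 31031/28480, 281797/258631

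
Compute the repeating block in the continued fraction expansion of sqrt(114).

[10; (1, 2, 10, 2, 1, 20)]

Write x_i = (sqrt(114) + m_i)/d_i with (m_0, d_0) = (0, 1). a_0 = floor(sqrt(114)) = 10, since 10^2 = 100 <= 114 < 121 = 11^2.
Iterate m_{i+1} = d_i*a_i - m_i, d_{i+1} = (114 - m_{i+1}^2)/d_i, a_{i+1} = floor((a_0 + m_{i+1})/d_{i+1}):
  m_1 = 1*10 - 0 = 10, d_1 = (114 - 10^2)/1 = 14/1 = 14, a_1 = floor((10 + 10)/14) = 1.
  m_2 = 14*1 - 10 = 4, d_2 = (114 - 4^2)/14 = 98/14 = 7, a_2 = floor((10 + 4)/7) = 2.
  m_3 = 7*2 - 4 = 10, d_3 = (114 - 10^2)/7 = 14/7 = 2, a_3 = floor((10 + 10)/2) = 10.
  m_4 = 2*10 - 10 = 10, d_4 = (114 - 10^2)/2 = 14/2 = 7, a_4 = floor((10 + 10)/7) = 2.
  m_5 = 7*2 - 10 = 4, d_5 = (114 - 4^2)/7 = 98/7 = 14, a_5 = floor((10 + 4)/14) = 1.
  m_6 = 14*1 - 4 = 10, d_6 = (114 - 10^2)/14 = 14/14 = 1, a_6 = floor((10 + 10)/1) = 20.
  m_7 = 1*20 - 10 = 10, d_7 = (114 - 10^2)/1 = 14/1 = 14: (m_7, d_7) = (m_1, d_1) = (10, 14), so from here the quotients repeat a_1, ..., a_6; the period length is 6.
Hence the expansion of sqrt(114) is a_0 = 10 followed by the repeating block 1, 2, 10, 2, 1, 20 (period 6).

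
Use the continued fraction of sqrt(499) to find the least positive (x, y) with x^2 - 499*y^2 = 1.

First expand sqrt(499) as a continued fraction. With x_i = (sqrt(499) + m_i)/d_i and (m_0, d_0) = (0, 1): a_0 = floor(sqrt(499)) = 22, since 22^2 = 484 <= 499 < 529 = 23^2.
Iterate m_{i+1} = d_i*a_i - m_i, d_{i+1} = (499 - m_{i+1}^2)/d_i, a_{i+1} = floor((a_0 + m_{i+1})/d_{i+1}):
  m_1 = 1*22 - 0 = 22, d_1 = (499 - 22^2)/1 = 15/1 = 15, a_1 = floor((22 + 22)/15) = 2.
  m_2 = 15*2 - 22 = 8, d_2 = (499 - 8^2)/15 = 435/15 = 29, a_2 = floor((22 + 8)/29) = 1.
  m_3 = 29*1 - 8 = 21, d_3 = (499 - 21^2)/29 = 58/29 = 2, a_3 = floor((22 + 21)/2) = 21.
  m_4 = 2*21 - 21 = 21, d_4 = (499 - 21^2)/2 = 58/2 = 29, a_4 = floor((22 + 21)/29) = 1.
  m_5 = 29*1 - 21 = 8, d_5 = (499 - 8^2)/29 = 435/29 = 15, a_5 = floor((22 + 8)/15) = 2.
  m_6 = 15*2 - 8 = 22, d_6 = (499 - 22^2)/15 = 15/15 = 1, a_6 = floor((22 + 22)/1) = 44.
  m_7 = 1*44 - 22 = 22, d_7 = (499 - 22^2)/1 = 15/1 = 15: (m_7, d_7) = (m_1, d_1) = (22, 15), so from here the quotients repeat a_1, ..., a_6; the period length is 6.
So sqrt(499) = [22; (2, 1, 21, 1, 2, 44)] with period length k = 6.
k is even, so the fundamental solution of x^2 - 499y^2 = 1 is (p_{k-1}, q_{k-1}) = (p_5, q_5); compute convergents through index 5.
Convergents (p_i = a_i*p_{i-1} + p_{i-2}, q_i = a_i*q_{i-1} + q_{i-2} with p_{-2}=0, p_{-1}=1, q_{-2}=1, q_{-1}=0):
  i=0: a_0=22, p_0 = 22*1 + 0 = 22, q_0 = 22*0 + 1 = 1.
  i=1: a_1=2, p_1 = 2*22 + 1 = 45, q_1 = 2*1 + 0 = 2.
  i=2: a_2=1, p_2 = 1*45 + 22 = 67, q_2 = 1*2 + 1 = 3.
  i=3: a_3=21, p_3 = 21*67 + 45 = 1452, q_3 = 21*3 + 2 = 65.
  i=4: a_4=1, p_4 = 1*1452 + 67 = 1519, q_4 = 1*65 + 3 = 68.
  i=5: a_5=2, p_5 = 2*1519 + 1452 = 4490, q_5 = 2*68 + 65 = 201.
Check: 4490^2 - 499*201^2 = 20160100 - 20160099 = 1, so (x, y) = (4490, 201) solves the equation, and by the theorem it is the least positive solution.

(x, y) = (4490, 201)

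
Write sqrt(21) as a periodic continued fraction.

Write x_i = (sqrt(21) + m_i)/d_i with (m_0, d_0) = (0, 1). a_0 = floor(sqrt(21)) = 4, since 4^2 = 16 <= 21 < 25 = 5^2.
Iterate m_{i+1} = d_i*a_i - m_i, d_{i+1} = (21 - m_{i+1}^2)/d_i, a_{i+1} = floor((a_0 + m_{i+1})/d_{i+1}):
  m_1 = 1*4 - 0 = 4, d_1 = (21 - 4^2)/1 = 5/1 = 5, a_1 = floor((4 + 4)/5) = 1.
  m_2 = 5*1 - 4 = 1, d_2 = (21 - 1^2)/5 = 20/5 = 4, a_2 = floor((4 + 1)/4) = 1.
  m_3 = 4*1 - 1 = 3, d_3 = (21 - 3^2)/4 = 12/4 = 3, a_3 = floor((4 + 3)/3) = 2.
  m_4 = 3*2 - 3 = 3, d_4 = (21 - 3^2)/3 = 12/3 = 4, a_4 = floor((4 + 3)/4) = 1.
  m_5 = 4*1 - 3 = 1, d_5 = (21 - 1^2)/4 = 20/4 = 5, a_5 = floor((4 + 1)/5) = 1.
  m_6 = 5*1 - 1 = 4, d_6 = (21 - 4^2)/5 = 5/5 = 1, a_6 = floor((4 + 4)/1) = 8.
  m_7 = 1*8 - 4 = 4, d_7 = (21 - 4^2)/1 = 5/1 = 5: (m_7, d_7) = (m_1, d_1) = (4, 5), so from here the quotients repeat a_1, ..., a_6; the period length is 6.
Hence the expansion of sqrt(21) is a_0 = 4 followed by the repeating block 1, 1, 2, 1, 1, 8 (period 6).

[4; (1, 1, 2, 1, 1, 8)]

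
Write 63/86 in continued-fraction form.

[0; 1, 2, 1, 2, 1, 5]

Run the Euclidean algorithm on 63 and 86; the successive quotients are the partial quotients a_0, a_1, ... (each step inverts the fractional part left over by the previous one):
  63 = 0*86 + 63, so a_0 = 0.
  86 = 1*63 + 23, so a_1 = 1.
  63 = 2*23 + 17, so a_2 = 2.
  23 = 1*17 + 6, so a_3 = 1.
  17 = 2*6 + 5, so a_4 = 2.
  6 = 1*5 + 1, so a_5 = 1.
  5 = 5*1 + 0, so a_6 = 5.
The remainder reaches 0 after 7 divisions, so the expansion has 7 partial quotients, read off in order.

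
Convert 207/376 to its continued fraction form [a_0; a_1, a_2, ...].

Run the Euclidean algorithm on 207 and 376; the successive quotients are the partial quotients a_0, a_1, ... (each step inverts the fractional part left over by the previous one):
  207 = 0*376 + 207, so a_0 = 0.
  376 = 1*207 + 169, so a_1 = 1.
  207 = 1*169 + 38, so a_2 = 1.
  169 = 4*38 + 17, so a_3 = 4.
  38 = 2*17 + 4, so a_4 = 2.
  17 = 4*4 + 1, so a_5 = 4.
  4 = 4*1 + 0, so a_6 = 4.
The remainder reaches 0 after 7 divisions, so the expansion has 7 partial quotients, read off in order.

[0; 1, 1, 4, 2, 4, 4]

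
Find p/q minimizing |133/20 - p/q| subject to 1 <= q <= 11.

Expand x = 133/20 as a continued fraction with the Euclidean algorithm:
  133 = 6*20 + 13, so a_0 = 6.
  20 = 1*13 + 7, so a_1 = 1.
  13 = 1*7 + 6, so a_2 = 1.
  7 = 1*6 + 1, so a_3 = 1.
  6 = 6*1 + 0, so a_4 = 6.
so x = [6; 1, 1, 1, 6].
Convergents (p_i = a_i*p_{i-1} + p_{i-2}, q_i = a_i*q_{i-1} + q_{i-2} with p_{-2}=0, p_{-1}=1, q_{-2}=1, q_{-1}=0), until the denominator exceeds 11:
  i=0: a_0=6, p_0 = 6*1 + 0 = 6, q_0 = 6*0 + 1 = 1.
  i=1: a_1=1, p_1 = 1*6 + 1 = 7, q_1 = 1*1 + 0 = 1.
  i=2: a_2=1, p_2 = 1*7 + 6 = 13, q_2 = 1*1 + 1 = 2.
  i=3: a_3=1, p_3 = 1*13 + 7 = 20, q_3 = 1*2 + 1 = 3.
  i=4: a_4=6, p_4 = 6*20 + 13 = 133, q_4 = 6*3 + 2 = 20.
q_4 = 20 > 11, so the last convergent with denominator <= 11 is p_3/q_3 = 20/3.
The closest fraction with denominator <= 11 is either p_3/q_3 or the intermediate fraction (k*p_3 + p_2)/(k*q_3 + q_2) with the largest k >= 1 whose denominator stays <= 11; these approach x as k grows, and every other convergent or intermediate fraction in range is farther away.
Largest k: floor((11 - q_2)/q_3) = floor((11 - 2)/3) = 3.
That gives (3*20 + 13)/(3*3 + 2) = 73/11.
Compare the errors: |x - 20/3| = |133*3 - 20*20|/(20*3) = 1/60, and |x - 73/11| = |133*11 - 73*20|/(20*11) = 3/220.
Cross-multiplying, 3*60 = 180 < 220 = 1*220, so 3/220 is smaller: the intermediate fraction 73/11 is closer to x than 20/3.

73/11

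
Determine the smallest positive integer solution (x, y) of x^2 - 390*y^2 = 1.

First expand sqrt(390) as a continued fraction. With x_i = (sqrt(390) + m_i)/d_i and (m_0, d_0) = (0, 1): a_0 = floor(sqrt(390)) = 19, since 19^2 = 361 <= 390 < 400 = 20^2.
Iterate m_{i+1} = d_i*a_i - m_i, d_{i+1} = (390 - m_{i+1}^2)/d_i, a_{i+1} = floor((a_0 + m_{i+1})/d_{i+1}):
  m_1 = 1*19 - 0 = 19, d_1 = (390 - 19^2)/1 = 29/1 = 29, a_1 = floor((19 + 19)/29) = 1.
  m_2 = 29*1 - 19 = 10, d_2 = (390 - 10^2)/29 = 290/29 = 10, a_2 = floor((19 + 10)/10) = 2.
  m_3 = 10*2 - 10 = 10, d_3 = (390 - 10^2)/10 = 290/10 = 29, a_3 = floor((19 + 10)/29) = 1.
  m_4 = 29*1 - 10 = 19, d_4 = (390 - 19^2)/29 = 29/29 = 1, a_4 = floor((19 + 19)/1) = 38.
  m_5 = 1*38 - 19 = 19, d_5 = (390 - 19^2)/1 = 29/1 = 29: (m_5, d_5) = (m_1, d_1) = (19, 29), so from here the quotients repeat a_1, ..., a_4; the period length is 4.
So sqrt(390) = [19; (1, 2, 1, 38)] with period length k = 4.
k is even, so the fundamental solution of x^2 - 390y^2 = 1 is (p_{k-1}, q_{k-1}) = (p_3, q_3); compute convergents through index 3.
Convergents (p_i = a_i*p_{i-1} + p_{i-2}, q_i = a_i*q_{i-1} + q_{i-2} with p_{-2}=0, p_{-1}=1, q_{-2}=1, q_{-1}=0):
  i=0: a_0=19, p_0 = 19*1 + 0 = 19, q_0 = 19*0 + 1 = 1.
  i=1: a_1=1, p_1 = 1*19 + 1 = 20, q_1 = 1*1 + 0 = 1.
  i=2: a_2=2, p_2 = 2*20 + 19 = 59, q_2 = 2*1 + 1 = 3.
  i=3: a_3=1, p_3 = 1*59 + 20 = 79, q_3 = 1*3 + 1 = 4.
Check: 79^2 - 390*4^2 = 6241 - 6240 = 1, so (x, y) = (79, 4) solves the equation, and by the theorem it is the least positive solution.

(x, y) = (79, 4)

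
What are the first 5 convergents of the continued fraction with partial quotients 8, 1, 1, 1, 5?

Using the convergent recurrence p_i = a_i*p_{i-1} + p_{i-2}, q_i = a_i*q_{i-1} + q_{i-2} with p_{-2}=0, p_{-1}=1, q_{-2}=1, q_{-1}=0:
  i=0: a_0=8, p_0 = 8*1 + 0 = 8, q_0 = 8*0 + 1 = 1.
  i=1: a_1=1, p_1 = 1*8 + 1 = 9, q_1 = 1*1 + 0 = 1.
  i=2: a_2=1, p_2 = 1*9 + 8 = 17, q_2 = 1*1 + 1 = 2.
  i=3: a_3=1, p_3 = 1*17 + 9 = 26, q_3 = 1*2 + 1 = 3.
  i=4: a_4=5, p_4 = 5*26 + 17 = 147, q_4 = 5*3 + 2 = 17.

8/1, 9/1, 17/2, 26/3, 147/17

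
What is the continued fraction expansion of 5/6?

[0; 1, 5]

Run the Euclidean algorithm on 5 and 6; the successive quotients are the partial quotients a_0, a_1, ... (each step inverts the fractional part left over by the previous one):
  5 = 0*6 + 5, so a_0 = 0.
  6 = 1*5 + 1, so a_1 = 1.
  5 = 5*1 + 0, so a_2 = 5.
The remainder reaches 0 after 3 divisions, so the expansion has 3 partial quotients, read off in order.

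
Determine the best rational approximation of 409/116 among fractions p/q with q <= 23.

Expand x = 409/116 as a continued fraction with the Euclidean algorithm:
  409 = 3*116 + 61, so a_0 = 3.
  116 = 1*61 + 55, so a_1 = 1.
  61 = 1*55 + 6, so a_2 = 1.
  55 = 9*6 + 1, so a_3 = 9.
  6 = 6*1 + 0, so a_4 = 6.
so x = [3; 1, 1, 9, 6].
Convergents (p_i = a_i*p_{i-1} + p_{i-2}, q_i = a_i*q_{i-1} + q_{i-2} with p_{-2}=0, p_{-1}=1, q_{-2}=1, q_{-1}=0), until the denominator exceeds 23:
  i=0: a_0=3, p_0 = 3*1 + 0 = 3, q_0 = 3*0 + 1 = 1.
  i=1: a_1=1, p_1 = 1*3 + 1 = 4, q_1 = 1*1 + 0 = 1.
  i=2: a_2=1, p_2 = 1*4 + 3 = 7, q_2 = 1*1 + 1 = 2.
  i=3: a_3=9, p_3 = 9*7 + 4 = 67, q_3 = 9*2 + 1 = 19.
  i=4: a_4=6, p_4 = 6*67 + 7 = 409, q_4 = 6*19 + 2 = 116.
q_4 = 116 > 23, so the last convergent with denominator <= 23 is p_3/q_3 = 67/19.
The closest fraction with denominator <= 23 is either p_3/q_3 or the intermediate fraction (k*p_3 + p_2)/(k*q_3 + q_2) with the largest k >= 1 whose denominator stays <= 23; these approach x as k grows, and every other convergent or intermediate fraction in range is farther away.
Largest k: floor((23 - q_2)/q_3) = floor((23 - 2)/19) = 1.
That gives (1*67 + 7)/(1*19 + 2) = 74/21.
Compare the errors: |x - 67/19| = |409*19 - 67*116|/(116*19) = 1/2204, and |x - 74/21| = |409*21 - 74*116|/(116*21) = 5/2436.
Cross-multiplying, 1*2436 = 2436 < 11020 = 5*2204, so 1/2204 is smaller: the convergent 67/19 is closer to x than 74/21.

67/19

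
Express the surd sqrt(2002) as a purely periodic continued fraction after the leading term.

[44; (1, 2, 1, 9, 5, 6, 5, 9, 1, 2, 1, 88)]

Write x_i = (sqrt(2002) + m_i)/d_i with (m_0, d_0) = (0, 1). a_0 = floor(sqrt(2002)) = 44, since 44^2 = 1936 <= 2002 < 2025 = 45^2.
Iterate m_{i+1} = d_i*a_i - m_i, d_{i+1} = (2002 - m_{i+1}^2)/d_i, a_{i+1} = floor((a_0 + m_{i+1})/d_{i+1}):
  m_1 = 1*44 - 0 = 44, d_1 = (2002 - 44^2)/1 = 66/1 = 66, a_1 = floor((44 + 44)/66) = 1.
  m_2 = 66*1 - 44 = 22, d_2 = (2002 - 22^2)/66 = 1518/66 = 23, a_2 = floor((44 + 22)/23) = 2.
  m_3 = 23*2 - 22 = 24, d_3 = (2002 - 24^2)/23 = 1426/23 = 62, a_3 = floor((44 + 24)/62) = 1.
  m_4 = 62*1 - 24 = 38, d_4 = (2002 - 38^2)/62 = 558/62 = 9, a_4 = floor((44 + 38)/9) = 9.
  m_5 = 9*9 - 38 = 43, d_5 = (2002 - 43^2)/9 = 153/9 = 17, a_5 = floor((44 + 43)/17) = 5.
  m_6 = 17*5 - 43 = 42, d_6 = (2002 - 42^2)/17 = 238/17 = 14, a_6 = floor((44 + 42)/14) = 6.
  m_7 = 14*6 - 42 = 42, d_7 = (2002 - 42^2)/14 = 238/14 = 17, a_7 = floor((44 + 42)/17) = 5.
  m_8 = 17*5 - 42 = 43, d_8 = (2002 - 43^2)/17 = 153/17 = 9, a_8 = floor((44 + 43)/9) = 9.
  m_9 = 9*9 - 43 = 38, d_9 = (2002 - 38^2)/9 = 558/9 = 62, a_9 = floor((44 + 38)/62) = 1.
  m_10 = 62*1 - 38 = 24, d_10 = (2002 - 24^2)/62 = 1426/62 = 23, a_10 = floor((44 + 24)/23) = 2.
  m_11 = 23*2 - 24 = 22, d_11 = (2002 - 22^2)/23 = 1518/23 = 66, a_11 = floor((44 + 22)/66) = 1.
  m_12 = 66*1 - 22 = 44, d_12 = (2002 - 44^2)/66 = 66/66 = 1, a_12 = floor((44 + 44)/1) = 88.
  m_13 = 1*88 - 44 = 44, d_13 = (2002 - 44^2)/1 = 66/1 = 66: (m_13, d_13) = (m_1, d_1) = (44, 66), so from here the quotients repeat a_1, ..., a_12; the period length is 12.
Hence the expansion of sqrt(2002) is a_0 = 44 followed by the repeating block 1, 2, 1, 9, 5, 6, 5, 9, 1, 2, 1, 88 (period 12).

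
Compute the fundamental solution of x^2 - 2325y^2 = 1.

(x, y) = (12151, 252)

First expand sqrt(2325) as a continued fraction. With x_i = (sqrt(2325) + m_i)/d_i and (m_0, d_0) = (0, 1): a_0 = floor(sqrt(2325)) = 48, since 48^2 = 2304 <= 2325 < 2401 = 49^2.
Iterate m_{i+1} = d_i*a_i - m_i, d_{i+1} = (2325 - m_{i+1}^2)/d_i, a_{i+1} = floor((a_0 + m_{i+1})/d_{i+1}):
  m_1 = 1*48 - 0 = 48, d_1 = (2325 - 48^2)/1 = 21/1 = 21, a_1 = floor((48 + 48)/21) = 4.
  m_2 = 21*4 - 48 = 36, d_2 = (2325 - 36^2)/21 = 1029/21 = 49, a_2 = floor((48 + 36)/49) = 1.
  m_3 = 49*1 - 36 = 13, d_3 = (2325 - 13^2)/49 = 2156/49 = 44, a_3 = floor((48 + 13)/44) = 1.
  m_4 = 44*1 - 13 = 31, d_4 = (2325 - 31^2)/44 = 1364/44 = 31, a_4 = floor((48 + 31)/31) = 2.
  m_5 = 31*2 - 31 = 31, d_5 = (2325 - 31^2)/31 = 1364/31 = 44, a_5 = floor((48 + 31)/44) = 1.
  m_6 = 44*1 - 31 = 13, d_6 = (2325 - 13^2)/44 = 2156/44 = 49, a_6 = floor((48 + 13)/49) = 1.
  m_7 = 49*1 - 13 = 36, d_7 = (2325 - 36^2)/49 = 1029/49 = 21, a_7 = floor((48 + 36)/21) = 4.
  m_8 = 21*4 - 36 = 48, d_8 = (2325 - 48^2)/21 = 21/21 = 1, a_8 = floor((48 + 48)/1) = 96.
  m_9 = 1*96 - 48 = 48, d_9 = (2325 - 48^2)/1 = 21/1 = 21: (m_9, d_9) = (m_1, d_1) = (48, 21), so from here the quotients repeat a_1, ..., a_8; the period length is 8.
So sqrt(2325) = [48; (4, 1, 1, 2, 1, 1, 4, 96)] with period length k = 8.
k is even, so the fundamental solution of x^2 - 2325y^2 = 1 is (p_{k-1}, q_{k-1}) = (p_7, q_7); compute convergents through index 7.
Convergents (p_i = a_i*p_{i-1} + p_{i-2}, q_i = a_i*q_{i-1} + q_{i-2} with p_{-2}=0, p_{-1}=1, q_{-2}=1, q_{-1}=0):
  i=0: a_0=48, p_0 = 48*1 + 0 = 48, q_0 = 48*0 + 1 = 1.
  i=1: a_1=4, p_1 = 4*48 + 1 = 193, q_1 = 4*1 + 0 = 4.
  i=2: a_2=1, p_2 = 1*193 + 48 = 241, q_2 = 1*4 + 1 = 5.
  i=3: a_3=1, p_3 = 1*241 + 193 = 434, q_3 = 1*5 + 4 = 9.
  i=4: a_4=2, p_4 = 2*434 + 241 = 1109, q_4 = 2*9 + 5 = 23.
  i=5: a_5=1, p_5 = 1*1109 + 434 = 1543, q_5 = 1*23 + 9 = 32.
  i=6: a_6=1, p_6 = 1*1543 + 1109 = 2652, q_6 = 1*32 + 23 = 55.
  i=7: a_7=4, p_7 = 4*2652 + 1543 = 12151, q_7 = 4*55 + 32 = 252.
Check: 12151^2 - 2325*252^2 = 147646801 - 147646800 = 1, so (x, y) = (12151, 252) solves the equation, and by the theorem it is the least positive solution.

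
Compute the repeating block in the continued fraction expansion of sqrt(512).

Write x_i = (sqrt(512) + m_i)/d_i with (m_0, d_0) = (0, 1). a_0 = floor(sqrt(512)) = 22, since 22^2 = 484 <= 512 < 529 = 23^2.
Iterate m_{i+1} = d_i*a_i - m_i, d_{i+1} = (512 - m_{i+1}^2)/d_i, a_{i+1} = floor((a_0 + m_{i+1})/d_{i+1}):
  m_1 = 1*22 - 0 = 22, d_1 = (512 - 22^2)/1 = 28/1 = 28, a_1 = floor((22 + 22)/28) = 1.
  m_2 = 28*1 - 22 = 6, d_2 = (512 - 6^2)/28 = 476/28 = 17, a_2 = floor((22 + 6)/17) = 1.
  m_3 = 17*1 - 6 = 11, d_3 = (512 - 11^2)/17 = 391/17 = 23, a_3 = floor((22 + 11)/23) = 1.
  m_4 = 23*1 - 11 = 12, d_4 = (512 - 12^2)/23 = 368/23 = 16, a_4 = floor((22 + 12)/16) = 2.
  m_5 = 16*2 - 12 = 20, d_5 = (512 - 20^2)/16 = 112/16 = 7, a_5 = floor((22 + 20)/7) = 6.
  m_6 = 7*6 - 20 = 22, d_6 = (512 - 22^2)/7 = 28/7 = 4, a_6 = floor((22 + 22)/4) = 11.
  m_7 = 4*11 - 22 = 22, d_7 = (512 - 22^2)/4 = 28/4 = 7, a_7 = floor((22 + 22)/7) = 6.
  m_8 = 7*6 - 22 = 20, d_8 = (512 - 20^2)/7 = 112/7 = 16, a_8 = floor((22 + 20)/16) = 2.
  m_9 = 16*2 - 20 = 12, d_9 = (512 - 12^2)/16 = 368/16 = 23, a_9 = floor((22 + 12)/23) = 1.
  m_10 = 23*1 - 12 = 11, d_10 = (512 - 11^2)/23 = 391/23 = 17, a_10 = floor((22 + 11)/17) = 1.
  m_11 = 17*1 - 11 = 6, d_11 = (512 - 6^2)/17 = 476/17 = 28, a_11 = floor((22 + 6)/28) = 1.
  m_12 = 28*1 - 6 = 22, d_12 = (512 - 22^2)/28 = 28/28 = 1, a_12 = floor((22 + 22)/1) = 44.
  m_13 = 1*44 - 22 = 22, d_13 = (512 - 22^2)/1 = 28/1 = 28: (m_13, d_13) = (m_1, d_1) = (22, 28), so from here the quotients repeat a_1, ..., a_12; the period length is 12.
Hence the expansion of sqrt(512) is a_0 = 22 followed by the repeating block 1, 1, 1, 2, 6, 11, 6, 2, 1, 1, 1, 44 (period 12).

[22; (1, 1, 1, 2, 6, 11, 6, 2, 1, 1, 1, 44)]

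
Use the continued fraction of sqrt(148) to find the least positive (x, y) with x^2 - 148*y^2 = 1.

(x, y) = (73, 6)

First expand sqrt(148) as a continued fraction. With x_i = (sqrt(148) + m_i)/d_i and (m_0, d_0) = (0, 1): a_0 = floor(sqrt(148)) = 12, since 12^2 = 144 <= 148 < 169 = 13^2.
Iterate m_{i+1} = d_i*a_i - m_i, d_{i+1} = (148 - m_{i+1}^2)/d_i, a_{i+1} = floor((a_0 + m_{i+1})/d_{i+1}):
  m_1 = 1*12 - 0 = 12, d_1 = (148 - 12^2)/1 = 4/1 = 4, a_1 = floor((12 + 12)/4) = 6.
  m_2 = 4*6 - 12 = 12, d_2 = (148 - 12^2)/4 = 4/4 = 1, a_2 = floor((12 + 12)/1) = 24.
  m_3 = 1*24 - 12 = 12, d_3 = (148 - 12^2)/1 = 4/1 = 4: (m_3, d_3) = (m_1, d_1) = (12, 4), so from here the quotients repeat a_1, a_2; the period length is 2.
So sqrt(148) = [12; (6, 24)] with period length k = 2.
k is even, so the fundamental solution of x^2 - 148y^2 = 1 is (p_{k-1}, q_{k-1}) = (p_1, q_1); compute convergents through index 1.
Convergents (p_i = a_i*p_{i-1} + p_{i-2}, q_i = a_i*q_{i-1} + q_{i-2} with p_{-2}=0, p_{-1}=1, q_{-2}=1, q_{-1}=0):
  i=0: a_0=12, p_0 = 12*1 + 0 = 12, q_0 = 12*0 + 1 = 1.
  i=1: a_1=6, p_1 = 6*12 + 1 = 73, q_1 = 6*1 + 0 = 6.
Check: 73^2 - 148*6^2 = 5329 - 5328 = 1, so (x, y) = (73, 6) solves the equation, and by the theorem it is the least positive solution.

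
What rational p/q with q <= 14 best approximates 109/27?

Expand x = 109/27 as a continued fraction with the Euclidean algorithm:
  109 = 4*27 + 1, so a_0 = 4.
  27 = 27*1 + 0, so a_1 = 27.
so x = [4; 27].
Convergents (p_i = a_i*p_{i-1} + p_{i-2}, q_i = a_i*q_{i-1} + q_{i-2} with p_{-2}=0, p_{-1}=1, q_{-2}=1, q_{-1}=0), until the denominator exceeds 14:
  i=0: a_0=4, p_0 = 4*1 + 0 = 4, q_0 = 4*0 + 1 = 1.
  i=1: a_1=27, p_1 = 27*4 + 1 = 109, q_1 = 27*1 + 0 = 27.
q_1 = 27 > 14, so the last convergent with denominator <= 14 is p_0/q_0 = 4/1.
The closest fraction with denominator <= 14 is either p_0/q_0 or the intermediate fraction (k*p_0 + p_{-1})/(k*q_0 + q_{-1}) with the largest k >= 1 whose denominator stays <= 14; these approach x as k grows, and every other convergent or intermediate fraction in range is farther away.
Largest k: floor((14 - q_{-1})/q_0) = floor((14 - 0)/1) = 14 (using the seeds p_{-1} = 1, q_{-1} = 0).
That gives (14*4 + 1)/(14*1 + 0) = 57/14.
Compare the errors: |x - 4/1| = |109*1 - 4*27|/(27*1) = 1/27, and |x - 57/14| = |109*14 - 57*27|/(27*14) = 13/378.
Cross-multiplying, 13*27 = 351 < 378 = 1*378, so 13/378 is smaller: the intermediate fraction 57/14 is closer to x than 4/1.

57/14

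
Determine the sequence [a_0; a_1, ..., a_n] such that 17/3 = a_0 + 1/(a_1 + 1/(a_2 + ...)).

[5; 1, 2]

Run the Euclidean algorithm on 17 and 3; the successive quotients are the partial quotients a_0, a_1, ... (each step inverts the fractional part left over by the previous one):
  17 = 5*3 + 2, so a_0 = 5.
  3 = 1*2 + 1, so a_1 = 1.
  2 = 2*1 + 0, so a_2 = 2.
The remainder reaches 0 after 3 divisions, so the expansion has 3 partial quotients, read off in order.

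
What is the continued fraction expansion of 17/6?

Run the Euclidean algorithm on 17 and 6; the successive quotients are the partial quotients a_0, a_1, ... (each step inverts the fractional part left over by the previous one):
  17 = 2*6 + 5, so a_0 = 2.
  6 = 1*5 + 1, so a_1 = 1.
  5 = 5*1 + 0, so a_2 = 5.
The remainder reaches 0 after 3 divisions, so the expansion has 3 partial quotients, read off in order.

[2; 1, 5]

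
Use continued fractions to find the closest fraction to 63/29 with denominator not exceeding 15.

13/6

Expand x = 63/29 as a continued fraction with the Euclidean algorithm:
  63 = 2*29 + 5, so a_0 = 2.
  29 = 5*5 + 4, so a_1 = 5.
  5 = 1*4 + 1, so a_2 = 1.
  4 = 4*1 + 0, so a_3 = 4.
so x = [2; 5, 1, 4].
Convergents (p_i = a_i*p_{i-1} + p_{i-2}, q_i = a_i*q_{i-1} + q_{i-2} with p_{-2}=0, p_{-1}=1, q_{-2}=1, q_{-1}=0), until the denominator exceeds 15:
  i=0: a_0=2, p_0 = 2*1 + 0 = 2, q_0 = 2*0 + 1 = 1.
  i=1: a_1=5, p_1 = 5*2 + 1 = 11, q_1 = 5*1 + 0 = 5.
  i=2: a_2=1, p_2 = 1*11 + 2 = 13, q_2 = 1*5 + 1 = 6.
  i=3: a_3=4, p_3 = 4*13 + 11 = 63, q_3 = 4*6 + 5 = 29.
q_3 = 29 > 15, so the last convergent with denominator <= 15 is p_2/q_2 = 13/6.
The closest fraction with denominator <= 15 is either p_2/q_2 or the intermediate fraction (k*p_2 + p_1)/(k*q_2 + q_1) with the largest k >= 1 whose denominator stays <= 15; these approach x as k grows, and every other convergent or intermediate fraction in range is farther away.
Largest k: floor((15 - q_1)/q_2) = floor((15 - 5)/6) = 1.
That gives (1*13 + 11)/(1*6 + 5) = 24/11.
Compare the errors: |x - 13/6| = |63*6 - 13*29|/(29*6) = 1/174, and |x - 24/11| = |63*11 - 24*29|/(29*11) = 3/319.
Cross-multiplying, 1*319 = 319 < 522 = 3*174, so 1/174 is smaller: the convergent 13/6 is closer to x than 24/11.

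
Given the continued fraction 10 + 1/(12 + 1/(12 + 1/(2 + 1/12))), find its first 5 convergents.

Using the convergent recurrence p_i = a_i*p_{i-1} + p_{i-2}, q_i = a_i*q_{i-1} + q_{i-2} with p_{-2}=0, p_{-1}=1, q_{-2}=1, q_{-1}=0:
  i=0: a_0=10, p_0 = 10*1 + 0 = 10, q_0 = 10*0 + 1 = 1.
  i=1: a_1=12, p_1 = 12*10 + 1 = 121, q_1 = 12*1 + 0 = 12.
  i=2: a_2=12, p_2 = 12*121 + 10 = 1462, q_2 = 12*12 + 1 = 145.
  i=3: a_3=2, p_3 = 2*1462 + 121 = 3045, q_3 = 2*145 + 12 = 302.
  i=4: a_4=12, p_4 = 12*3045 + 1462 = 38002, q_4 = 12*302 + 145 = 3769.

10/1, 121/12, 1462/145, 3045/302, 38002/3769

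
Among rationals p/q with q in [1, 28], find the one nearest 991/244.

Expand x = 991/244 as a continued fraction with the Euclidean algorithm:
  991 = 4*244 + 15, so a_0 = 4.
  244 = 16*15 + 4, so a_1 = 16.
  15 = 3*4 + 3, so a_2 = 3.
  4 = 1*3 + 1, so a_3 = 1.
  3 = 3*1 + 0, so a_4 = 3.
so x = [4; 16, 3, 1, 3].
Convergents (p_i = a_i*p_{i-1} + p_{i-2}, q_i = a_i*q_{i-1} + q_{i-2} with p_{-2}=0, p_{-1}=1, q_{-2}=1, q_{-1}=0), until the denominator exceeds 28:
  i=0: a_0=4, p_0 = 4*1 + 0 = 4, q_0 = 4*0 + 1 = 1.
  i=1: a_1=16, p_1 = 16*4 + 1 = 65, q_1 = 16*1 + 0 = 16.
  i=2: a_2=3, p_2 = 3*65 + 4 = 199, q_2 = 3*16 + 1 = 49.
q_2 = 49 > 28, so the last convergent with denominator <= 28 is p_1/q_1 = 65/16.
The closest fraction with denominator <= 28 is either p_1/q_1 or the intermediate fraction (k*p_1 + p_0)/(k*q_1 + q_0) with the largest k >= 1 whose denominator stays <= 28; these approach x as k grows, and every other convergent or intermediate fraction in range is farther away.
Largest k: floor((28 - q_0)/q_1) = floor((28 - 1)/16) = 1.
That gives (1*65 + 4)/(1*16 + 1) = 69/17.
Compare the errors: |x - 65/16| = |991*16 - 65*244|/(244*16) = 4/3904, and |x - 69/17| = |991*17 - 69*244|/(244*17) = 11/4148.
Cross-multiplying, 4*4148 = 16592 < 42944 = 11*3904, so 4/3904 is smaller: the convergent 65/16 is closer to x than 69/17.

65/16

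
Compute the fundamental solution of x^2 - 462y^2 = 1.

First expand sqrt(462) as a continued fraction. With x_i = (sqrt(462) + m_i)/d_i and (m_0, d_0) = (0, 1): a_0 = floor(sqrt(462)) = 21, since 21^2 = 441 <= 462 < 484 = 22^2.
Iterate m_{i+1} = d_i*a_i - m_i, d_{i+1} = (462 - m_{i+1}^2)/d_i, a_{i+1} = floor((a_0 + m_{i+1})/d_{i+1}):
  m_1 = 1*21 - 0 = 21, d_1 = (462 - 21^2)/1 = 21/1 = 21, a_1 = floor((21 + 21)/21) = 2.
  m_2 = 21*2 - 21 = 21, d_2 = (462 - 21^2)/21 = 21/21 = 1, a_2 = floor((21 + 21)/1) = 42.
  m_3 = 1*42 - 21 = 21, d_3 = (462 - 21^2)/1 = 21/1 = 21: (m_3, d_3) = (m_1, d_1) = (21, 21), so from here the quotients repeat a_1, a_2; the period length is 2.
So sqrt(462) = [21; (2, 42)] with period length k = 2.
k is even, so the fundamental solution of x^2 - 462y^2 = 1 is (p_{k-1}, q_{k-1}) = (p_1, q_1); compute convergents through index 1.
Convergents (p_i = a_i*p_{i-1} + p_{i-2}, q_i = a_i*q_{i-1} + q_{i-2} with p_{-2}=0, p_{-1}=1, q_{-2}=1, q_{-1}=0):
  i=0: a_0=21, p_0 = 21*1 + 0 = 21, q_0 = 21*0 + 1 = 1.
  i=1: a_1=2, p_1 = 2*21 + 1 = 43, q_1 = 2*1 + 0 = 2.
Check: 43^2 - 462*2^2 = 1849 - 1848 = 1, so (x, y) = (43, 2) solves the equation, and by the theorem it is the least positive solution.

(x, y) = (43, 2)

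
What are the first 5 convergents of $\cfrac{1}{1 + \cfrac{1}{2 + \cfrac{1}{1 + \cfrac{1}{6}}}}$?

0/1, 1/1, 2/3, 3/4, 20/27

Using the convergent recurrence p_i = a_i*p_{i-1} + p_{i-2}, q_i = a_i*q_{i-1} + q_{i-2} with p_{-2}=0, p_{-1}=1, q_{-2}=1, q_{-1}=0:
  i=0: a_0=0, p_0 = 0*1 + 0 = 0, q_0 = 0*0 + 1 = 1.
  i=1: a_1=1, p_1 = 1*0 + 1 = 1, q_1 = 1*1 + 0 = 1.
  i=2: a_2=2, p_2 = 2*1 + 0 = 2, q_2 = 2*1 + 1 = 3.
  i=3: a_3=1, p_3 = 1*2 + 1 = 3, q_3 = 1*3 + 1 = 4.
  i=4: a_4=6, p_4 = 6*3 + 2 = 20, q_4 = 6*4 + 3 = 27.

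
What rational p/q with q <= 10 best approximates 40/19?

21/10

Expand x = 40/19 as a continued fraction with the Euclidean algorithm:
  40 = 2*19 + 2, so a_0 = 2.
  19 = 9*2 + 1, so a_1 = 9.
  2 = 2*1 + 0, so a_2 = 2.
so x = [2; 9, 2].
Convergents (p_i = a_i*p_{i-1} + p_{i-2}, q_i = a_i*q_{i-1} + q_{i-2} with p_{-2}=0, p_{-1}=1, q_{-2}=1, q_{-1}=0), until the denominator exceeds 10:
  i=0: a_0=2, p_0 = 2*1 + 0 = 2, q_0 = 2*0 + 1 = 1.
  i=1: a_1=9, p_1 = 9*2 + 1 = 19, q_1 = 9*1 + 0 = 9.
  i=2: a_2=2, p_2 = 2*19 + 2 = 40, q_2 = 2*9 + 1 = 19.
q_2 = 19 > 10, so the last convergent with denominator <= 10 is p_1/q_1 = 19/9.
The closest fraction with denominator <= 10 is either p_1/q_1 or the intermediate fraction (k*p_1 + p_0)/(k*q_1 + q_0) with the largest k >= 1 whose denominator stays <= 10; these approach x as k grows, and every other convergent or intermediate fraction in range is farther away.
Largest k: floor((10 - q_0)/q_1) = floor((10 - 1)/9) = 1.
That gives (1*19 + 2)/(1*9 + 1) = 21/10.
Compare the errors: |x - 19/9| = |40*9 - 19*19|/(19*9) = 1/171, and |x - 21/10| = |40*10 - 21*19|/(19*10) = 1/190.
Cross-multiplying, 1*171 = 171 < 190 = 1*190, so 1/190 is smaller: the intermediate fraction 21/10 is closer to x than 19/9.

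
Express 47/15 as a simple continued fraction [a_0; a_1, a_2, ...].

Run the Euclidean algorithm on 47 and 15; the successive quotients are the partial quotients a_0, a_1, ... (each step inverts the fractional part left over by the previous one):
  47 = 3*15 + 2, so a_0 = 3.
  15 = 7*2 + 1, so a_1 = 7.
  2 = 2*1 + 0, so a_2 = 2.
The remainder reaches 0 after 3 divisions, so the expansion has 3 partial quotients, read off in order.

[3; 7, 2]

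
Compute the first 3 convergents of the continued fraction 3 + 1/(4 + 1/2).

Using the convergent recurrence p_i = a_i*p_{i-1} + p_{i-2}, q_i = a_i*q_{i-1} + q_{i-2} with p_{-2}=0, p_{-1}=1, q_{-2}=1, q_{-1}=0:
  i=0: a_0=3, p_0 = 3*1 + 0 = 3, q_0 = 3*0 + 1 = 1.
  i=1: a_1=4, p_1 = 4*3 + 1 = 13, q_1 = 4*1 + 0 = 4.
  i=2: a_2=2, p_2 = 2*13 + 3 = 29, q_2 = 2*4 + 1 = 9.

3/1, 13/4, 29/9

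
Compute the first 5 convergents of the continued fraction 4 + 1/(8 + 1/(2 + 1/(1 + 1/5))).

4/1, 33/8, 70/17, 103/25, 585/142

Using the convergent recurrence p_i = a_i*p_{i-1} + p_{i-2}, q_i = a_i*q_{i-1} + q_{i-2} with p_{-2}=0, p_{-1}=1, q_{-2}=1, q_{-1}=0:
  i=0: a_0=4, p_0 = 4*1 + 0 = 4, q_0 = 4*0 + 1 = 1.
  i=1: a_1=8, p_1 = 8*4 + 1 = 33, q_1 = 8*1 + 0 = 8.
  i=2: a_2=2, p_2 = 2*33 + 4 = 70, q_2 = 2*8 + 1 = 17.
  i=3: a_3=1, p_3 = 1*70 + 33 = 103, q_3 = 1*17 + 8 = 25.
  i=4: a_4=5, p_4 = 5*103 + 70 = 585, q_4 = 5*25 + 17 = 142.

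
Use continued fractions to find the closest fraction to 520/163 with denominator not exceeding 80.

67/21

Expand x = 520/163 as a continued fraction with the Euclidean algorithm:
  520 = 3*163 + 31, so a_0 = 3.
  163 = 5*31 + 8, so a_1 = 5.
  31 = 3*8 + 7, so a_2 = 3.
  8 = 1*7 + 1, so a_3 = 1.
  7 = 7*1 + 0, so a_4 = 7.
so x = [3; 5, 3, 1, 7].
Convergents (p_i = a_i*p_{i-1} + p_{i-2}, q_i = a_i*q_{i-1} + q_{i-2} with p_{-2}=0, p_{-1}=1, q_{-2}=1, q_{-1}=0), until the denominator exceeds 80:
  i=0: a_0=3, p_0 = 3*1 + 0 = 3, q_0 = 3*0 + 1 = 1.
  i=1: a_1=5, p_1 = 5*3 + 1 = 16, q_1 = 5*1 + 0 = 5.
  i=2: a_2=3, p_2 = 3*16 + 3 = 51, q_2 = 3*5 + 1 = 16.
  i=3: a_3=1, p_3 = 1*51 + 16 = 67, q_3 = 1*16 + 5 = 21.
  i=4: a_4=7, p_4 = 7*67 + 51 = 520, q_4 = 7*21 + 16 = 163.
q_4 = 163 > 80, so the last convergent with denominator <= 80 is p_3/q_3 = 67/21.
The closest fraction with denominator <= 80 is either p_3/q_3 or the intermediate fraction (k*p_3 + p_2)/(k*q_3 + q_2) with the largest k >= 1 whose denominator stays <= 80; these approach x as k grows, and every other convergent or intermediate fraction in range is farther away.
Largest k: floor((80 - q_2)/q_3) = floor((80 - 16)/21) = 3.
That gives (3*67 + 51)/(3*21 + 16) = 252/79.
Compare the errors: |x - 67/21| = |520*21 - 67*163|/(163*21) = 1/3423, and |x - 252/79| = |520*79 - 252*163|/(163*79) = 4/12877.
Cross-multiplying, 1*12877 = 12877 < 13692 = 4*3423, so 1/3423 is smaller: the convergent 67/21 is closer to x than 252/79.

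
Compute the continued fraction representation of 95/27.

[3; 1, 1, 13]

Run the Euclidean algorithm on 95 and 27; the successive quotients are the partial quotients a_0, a_1, ... (each step inverts the fractional part left over by the previous one):
  95 = 3*27 + 14, so a_0 = 3.
  27 = 1*14 + 13, so a_1 = 1.
  14 = 1*13 + 1, so a_2 = 1.
  13 = 13*1 + 0, so a_3 = 13.
The remainder reaches 0 after 4 divisions, so the expansion has 4 partial quotients, read off in order.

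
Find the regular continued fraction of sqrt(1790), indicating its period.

Write x_i = (sqrt(1790) + m_i)/d_i with (m_0, d_0) = (0, 1). a_0 = floor(sqrt(1790)) = 42, since 42^2 = 1764 <= 1790 < 1849 = 43^2.
Iterate m_{i+1} = d_i*a_i - m_i, d_{i+1} = (1790 - m_{i+1}^2)/d_i, a_{i+1} = floor((a_0 + m_{i+1})/d_{i+1}):
  m_1 = 1*42 - 0 = 42, d_1 = (1790 - 42^2)/1 = 26/1 = 26, a_1 = floor((42 + 42)/26) = 3.
  m_2 = 26*3 - 42 = 36, d_2 = (1790 - 36^2)/26 = 494/26 = 19, a_2 = floor((42 + 36)/19) = 4.
  m_3 = 19*4 - 36 = 40, d_3 = (1790 - 40^2)/19 = 190/19 = 10, a_3 = floor((42 + 40)/10) = 8.
  m_4 = 10*8 - 40 = 40, d_4 = (1790 - 40^2)/10 = 190/10 = 19, a_4 = floor((42 + 40)/19) = 4.
  m_5 = 19*4 - 40 = 36, d_5 = (1790 - 36^2)/19 = 494/19 = 26, a_5 = floor((42 + 36)/26) = 3.
  m_6 = 26*3 - 36 = 42, d_6 = (1790 - 42^2)/26 = 26/26 = 1, a_6 = floor((42 + 42)/1) = 84.
  m_7 = 1*84 - 42 = 42, d_7 = (1790 - 42^2)/1 = 26/1 = 26: (m_7, d_7) = (m_1, d_1) = (42, 26), so from here the quotients repeat a_1, ..., a_6; the period length is 6.
Hence the expansion of sqrt(1790) is a_0 = 42 followed by the repeating block 3, 4, 8, 4, 3, 84 (period 6).

[42; (3, 4, 8, 4, 3, 84)]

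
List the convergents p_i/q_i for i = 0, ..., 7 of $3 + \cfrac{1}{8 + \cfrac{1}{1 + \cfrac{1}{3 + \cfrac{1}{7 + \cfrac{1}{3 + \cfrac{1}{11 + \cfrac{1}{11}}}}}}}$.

Using the convergent recurrence p_i = a_i*p_{i-1} + p_{i-2}, q_i = a_i*q_{i-1} + q_{i-2} with p_{-2}=0, p_{-1}=1, q_{-2}=1, q_{-1}=0:
  i=0: a_0=3, p_0 = 3*1 + 0 = 3, q_0 = 3*0 + 1 = 1.
  i=1: a_1=8, p_1 = 8*3 + 1 = 25, q_1 = 8*1 + 0 = 8.
  i=2: a_2=1, p_2 = 1*25 + 3 = 28, q_2 = 1*8 + 1 = 9.
  i=3: a_3=3, p_3 = 3*28 + 25 = 109, q_3 = 3*9 + 8 = 35.
  i=4: a_4=7, p_4 = 7*109 + 28 = 791, q_4 = 7*35 + 9 = 254.
  i=5: a_5=3, p_5 = 3*791 + 109 = 2482, q_5 = 3*254 + 35 = 797.
  i=6: a_6=11, p_6 = 11*2482 + 791 = 28093, q_6 = 11*797 + 254 = 9021.
  i=7: a_7=11, p_7 = 11*28093 + 2482 = 311505, q_7 = 11*9021 + 797 = 100028.

3/1, 25/8, 28/9, 109/35, 791/254, 2482/797, 28093/9021, 311505/100028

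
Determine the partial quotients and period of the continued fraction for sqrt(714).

Write x_i = (sqrt(714) + m_i)/d_i with (m_0, d_0) = (0, 1). a_0 = floor(sqrt(714)) = 26, since 26^2 = 676 <= 714 < 729 = 27^2.
Iterate m_{i+1} = d_i*a_i - m_i, d_{i+1} = (714 - m_{i+1}^2)/d_i, a_{i+1} = floor((a_0 + m_{i+1})/d_{i+1}):
  m_1 = 1*26 - 0 = 26, d_1 = (714 - 26^2)/1 = 38/1 = 38, a_1 = floor((26 + 26)/38) = 1.
  m_2 = 38*1 - 26 = 12, d_2 = (714 - 12^2)/38 = 570/38 = 15, a_2 = floor((26 + 12)/15) = 2.
  m_3 = 15*2 - 12 = 18, d_3 = (714 - 18^2)/15 = 390/15 = 26, a_3 = floor((26 + 18)/26) = 1.
  m_4 = 26*1 - 18 = 8, d_4 = (714 - 8^2)/26 = 650/26 = 25, a_4 = floor((26 + 8)/25) = 1.
  m_5 = 25*1 - 8 = 17, d_5 = (714 - 17^2)/25 = 425/25 = 17, a_5 = floor((26 + 17)/17) = 2.
  m_6 = 17*2 - 17 = 17, d_6 = (714 - 17^2)/17 = 425/17 = 25, a_6 = floor((26 + 17)/25) = 1.
  m_7 = 25*1 - 17 = 8, d_7 = (714 - 8^2)/25 = 650/25 = 26, a_7 = floor((26 + 8)/26) = 1.
  m_8 = 26*1 - 8 = 18, d_8 = (714 - 18^2)/26 = 390/26 = 15, a_8 = floor((26 + 18)/15) = 2.
  m_9 = 15*2 - 18 = 12, d_9 = (714 - 12^2)/15 = 570/15 = 38, a_9 = floor((26 + 12)/38) = 1.
  m_10 = 38*1 - 12 = 26, d_10 = (714 - 26^2)/38 = 38/38 = 1, a_10 = floor((26 + 26)/1) = 52.
  m_11 = 1*52 - 26 = 26, d_11 = (714 - 26^2)/1 = 38/1 = 38: (m_11, d_11) = (m_1, d_1) = (26, 38), so from here the quotients repeat a_1, ..., a_10; the period length is 10.
Hence the expansion of sqrt(714) is a_0 = 26 followed by the repeating block 1, 2, 1, 1, 2, 1, 1, 2, 1, 52 (period 10).

[26; (1, 2, 1, 1, 2, 1, 1, 2, 1, 52)]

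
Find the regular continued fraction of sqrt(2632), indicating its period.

Write x_i = (sqrt(2632) + m_i)/d_i with (m_0, d_0) = (0, 1). a_0 = floor(sqrt(2632)) = 51, since 51^2 = 2601 <= 2632 < 2704 = 52^2.
Iterate m_{i+1} = d_i*a_i - m_i, d_{i+1} = (2632 - m_{i+1}^2)/d_i, a_{i+1} = floor((a_0 + m_{i+1})/d_{i+1}):
  m_1 = 1*51 - 0 = 51, d_1 = (2632 - 51^2)/1 = 31/1 = 31, a_1 = floor((51 + 51)/31) = 3.
  m_2 = 31*3 - 51 = 42, d_2 = (2632 - 42^2)/31 = 868/31 = 28, a_2 = floor((51 + 42)/28) = 3.
  m_3 = 28*3 - 42 = 42, d_3 = (2632 - 42^2)/28 = 868/28 = 31, a_3 = floor((51 + 42)/31) = 3.
  m_4 = 31*3 - 42 = 51, d_4 = (2632 - 51^2)/31 = 31/31 = 1, a_4 = floor((51 + 51)/1) = 102.
  m_5 = 1*102 - 51 = 51, d_5 = (2632 - 51^2)/1 = 31/1 = 31: (m_5, d_5) = (m_1, d_1) = (51, 31), so from here the quotients repeat a_1, ..., a_4; the period length is 4.
Hence the expansion of sqrt(2632) is a_0 = 51 followed by the repeating block 3, 3, 3, 102 (period 4).

[51; (3, 3, 3, 102)]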